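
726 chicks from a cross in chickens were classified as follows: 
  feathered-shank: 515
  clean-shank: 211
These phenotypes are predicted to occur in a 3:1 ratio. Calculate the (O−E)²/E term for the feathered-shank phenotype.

Under the 3:1 hypothesis (Σ ratio = 4, N = 726):
  feathered-shank: 726 × 3/4 = 544.5
  clean-shank: 726 × 1/4 = 181.5
Contribution of feathered-shank: (515 − 544.5)² / 544.5 = 1.5983

1.598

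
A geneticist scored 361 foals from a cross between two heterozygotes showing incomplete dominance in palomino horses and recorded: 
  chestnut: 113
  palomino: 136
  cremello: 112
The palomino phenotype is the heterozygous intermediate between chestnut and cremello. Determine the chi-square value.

21.947

With incomplete dominance, a heterozygote × heterozygote cross gives a 1:2:1 phenotypic ratio.
Expected counts for N = 361 under a 1:2:1 ratio (total parts = 4):
  chestnut: 361 × 1/4 = 90.25
  palomino: 361 × 2/4 = 180.5
  cremello: 361 × 1/4 = 90.25
χ² = Σ (O − E)² / E
  chestnut: (113 − 90.25)² / 90.25 = 5.7348
  palomino: (136 − 180.5)² / 180.5 = 10.9709
  cremello: (112 − 90.25)² / 90.25 = 5.2417
χ² = 5.7348 + 10.9709 + 5.2417 = 21.9474 ≈ 21.947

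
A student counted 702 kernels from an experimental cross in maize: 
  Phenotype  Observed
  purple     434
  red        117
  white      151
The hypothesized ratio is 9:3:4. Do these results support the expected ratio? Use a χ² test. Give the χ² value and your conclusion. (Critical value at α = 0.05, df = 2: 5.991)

8.922; not consistent

Total ratio parts = 16. Expected numbers out of 702:
  purple: 702 × 9/16 = 394.875
  red: 702 × 3/16 = 131.625
  white: 702 × 4/16 = 175.5
χ² = Σ (O − E)² / E
  purple: (434 − 394.875)² / 394.875 = 3.8766
  red: (117 − 131.625)² / 131.625 = 1.6250
  white: (151 − 175.5)² / 175.5 = 3.4202
χ² = 3.8766 + 1.6250 + 3.4202 = 8.9218 ≈ 8.922
Degrees of freedom = 3 − 1 = 2; critical value at α = 0.05 is 5.991.
Since 8.922 > 5.991, we reject the null hypothesis — the data do not fit the 9:3:4 ratio.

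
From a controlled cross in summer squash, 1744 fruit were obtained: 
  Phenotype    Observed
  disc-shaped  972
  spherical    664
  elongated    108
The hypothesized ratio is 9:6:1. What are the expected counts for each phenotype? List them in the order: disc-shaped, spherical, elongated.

The 9:6:1 ratio has 16 parts, so with N = 1744 the expected counts are:
  disc-shaped: 1744 × 9/16 = 981
  spherical: 1744 × 6/16 = 654
  elongated: 1744 × 1/16 = 109

981, 654, 109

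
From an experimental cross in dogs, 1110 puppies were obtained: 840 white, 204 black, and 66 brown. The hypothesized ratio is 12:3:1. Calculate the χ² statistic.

Under the 12:3:1 hypothesis (Σ ratio = 16, N = 1110):
  white: 1110 × 12/16 = 832.5
  black: 1110 × 3/16 = 208.125
  brown: 1110 × 1/16 = 69.375
χ² = Σ (O − E)² / E
  white: (840 − 832.5)² / 832.5 = 0.0676
  black: (204 − 208.125)² / 208.125 = 0.0818
  brown: (66 − 69.375)² / 69.375 = 0.1642
χ² = 0.0676 + 0.0818 + 0.1642 = 0.3136 ≈ 0.314

0.314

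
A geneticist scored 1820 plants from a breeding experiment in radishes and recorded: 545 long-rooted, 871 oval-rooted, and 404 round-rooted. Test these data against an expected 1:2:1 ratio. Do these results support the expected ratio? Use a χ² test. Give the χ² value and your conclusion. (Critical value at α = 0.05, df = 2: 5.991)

25.190; not consistent

The 1:2:1 ratio has 4 parts, so with N = 1820 the expected counts are:
  long-rooted: 1820 × 1/4 = 455
  oval-rooted: 1820 × 2/4 = 910
  round-rooted: 1820 × 1/4 = 455
χ² = Σ (O − E)² / E
  long-rooted: (545 − 455)² / 455 = 17.8022
  oval-rooted: (871 − 910)² / 910 = 1.6714
  round-rooted: (404 − 455)² / 455 = 5.7165
χ² = 17.8022 + 1.6714 + 5.7165 = 25.1901 ≈ 25.190
Degrees of freedom = 3 − 1 = 2; critical value at α = 0.05 is 5.991.
Since 25.190 > 5.991, we reject the null hypothesis — the data do not fit the 1:2:1 ratio.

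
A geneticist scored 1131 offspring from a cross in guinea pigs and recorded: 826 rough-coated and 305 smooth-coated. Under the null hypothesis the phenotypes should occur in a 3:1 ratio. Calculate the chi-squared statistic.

Total ratio parts = 4. Expected numbers out of 1131:
  rough-coated: 1131 × 3/4 = 848.25
  smooth-coated: 1131 × 1/4 = 282.75
χ² = Σ (O − E)² / E
  rough-coated: (826 − 848.25)² / 848.25 = 0.5836
  smooth-coated: (305 − 282.75)² / 282.75 = 1.7509
χ² = 0.5836 + 1.7509 = 2.3345 ≈ 2.335

2.335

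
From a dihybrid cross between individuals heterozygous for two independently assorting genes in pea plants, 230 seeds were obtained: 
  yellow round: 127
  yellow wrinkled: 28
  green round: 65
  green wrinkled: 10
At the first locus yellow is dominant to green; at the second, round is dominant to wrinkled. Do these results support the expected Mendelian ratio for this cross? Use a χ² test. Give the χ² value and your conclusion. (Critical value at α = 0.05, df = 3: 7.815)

A dihybrid F₂ with independent assortment and complete dominance at both loci gives a 9:3:3:1 phenotypic ratio.
Expected counts for N = 230 under a 9:3:3:1 ratio (total parts = 16):
  yellow round: 230 × 9/16 = 129.375
  yellow wrinkled: 230 × 3/16 = 43.125
  green round: 230 × 3/16 = 43.125
  green wrinkled: 230 × 1/16 = 14.375
χ² = Σ (O − E)² / E
  yellow round: (127 − 129.375)² / 129.375 = 0.0436
  yellow wrinkled: (28 − 43.125)² / 43.125 = 5.3047
  green round: (65 − 43.125)² / 43.125 = 11.0960
  green wrinkled: (10 − 14.375)² / 14.375 = 1.3315
χ² = 0.0436 + 5.3047 + 11.0960 + 1.3315 = 17.7758 ≈ 17.776
Degrees of freedom = 4 − 1 = 3; critical value at α = 0.05 is 7.815.
Since 17.776 > 7.815, we reject the null hypothesis — the data do not fit the 9:3:3:1 ratio.

17.776; not consistent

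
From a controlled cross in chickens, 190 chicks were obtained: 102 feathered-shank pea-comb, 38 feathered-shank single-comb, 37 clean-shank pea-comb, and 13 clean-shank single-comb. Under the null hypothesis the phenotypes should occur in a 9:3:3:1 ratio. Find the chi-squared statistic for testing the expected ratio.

0.540

Expected counts for N = 190 under a 9:3:3:1 ratio (total parts = 16):
  feathered-shank pea-comb: 190 × 9/16 = 106.875
  feathered-shank single-comb: 190 × 3/16 = 35.625
  clean-shank pea-comb: 190 × 3/16 = 35.625
  clean-shank single-comb: 190 × 1/16 = 11.875
χ² = Σ (O − E)² / E
  feathered-shank pea-comb: (102 − 106.875)² / 106.875 = 0.2224
  feathered-shank single-comb: (38 − 35.625)² / 35.625 = 0.1583
  clean-shank pea-comb: (37 − 35.625)² / 35.625 = 0.0531
  clean-shank single-comb: (13 − 11.875)² / 11.875 = 0.1066
χ² = 0.2224 + 0.1583 + 0.0531 + 0.1066 = 0.5404 ≈ 0.540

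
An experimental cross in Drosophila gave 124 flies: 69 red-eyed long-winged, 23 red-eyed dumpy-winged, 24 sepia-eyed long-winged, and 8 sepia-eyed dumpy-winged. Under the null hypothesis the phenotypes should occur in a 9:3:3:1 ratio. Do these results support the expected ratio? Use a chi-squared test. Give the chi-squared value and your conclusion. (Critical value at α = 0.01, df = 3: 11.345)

0.043; consistent

The 9:3:3:1 ratio has 16 parts, so with N = 124 the expected counts are:
  red-eyed long-winged: 124 × 9/16 = 69.75
  red-eyed dumpy-winged: 124 × 3/16 = 23.25
  sepia-eyed long-winged: 124 × 3/16 = 23.25
  sepia-eyed dumpy-winged: 124 × 1/16 = 7.75
χ² = Σ (O − E)² / E
  red-eyed long-winged: (69 − 69.75)² / 69.75 = 0.0081
  red-eyed dumpy-winged: (23 − 23.25)² / 23.25 = 0.0027
  sepia-eyed long-winged: (24 − 23.25)² / 23.25 = 0.0242
  sepia-eyed dumpy-winged: (8 − 7.75)² / 7.75 = 0.0081
χ² = 0.0081 + 0.0027 + 0.0242 + 0.0081 = 0.0431 ≈ 0.043
Degrees of freedom = 4 − 1 = 3; critical value at α = 0.01 is 11.345.
Since 0.043 < 11.345, we fail to reject the null hypothesis — the data are consistent with the 9:3:3:1 ratio.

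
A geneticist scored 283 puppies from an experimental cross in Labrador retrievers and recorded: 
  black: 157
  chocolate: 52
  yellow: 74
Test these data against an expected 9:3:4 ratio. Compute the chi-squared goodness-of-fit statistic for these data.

0.201

Total ratio parts = 16. Expected numbers out of 283:
  black: 283 × 9/16 = 159.1875
  chocolate: 283 × 3/16 = 53.0625
  yellow: 283 × 4/16 = 70.75
χ² = Σ (O − E)² / E
  black: (157 − 159.1875)² / 159.1875 = 0.0301
  chocolate: (52 − 53.0625)² / 53.0625 = 0.0213
  yellow: (74 − 70.75)² / 70.75 = 0.1493
χ² = 0.0301 + 0.0213 + 0.1493 = 0.2007 ≈ 0.201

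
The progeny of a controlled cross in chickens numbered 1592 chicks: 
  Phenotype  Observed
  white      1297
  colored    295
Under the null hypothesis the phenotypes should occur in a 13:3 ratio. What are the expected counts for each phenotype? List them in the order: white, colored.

1293.5, 298.5

Expected counts for N = 1592 under a 13:3 ratio (total parts = 16):
  white: 1592 × 13/16 = 1293.5
  colored: 1592 × 3/16 = 298.5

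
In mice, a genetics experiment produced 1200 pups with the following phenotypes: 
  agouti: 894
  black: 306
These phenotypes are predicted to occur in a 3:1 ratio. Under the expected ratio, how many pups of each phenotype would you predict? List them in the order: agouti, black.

Under the 3:1 hypothesis (Σ ratio = 4, N = 1200):
  agouti: 1200 × 3/4 = 900
  black: 1200 × 1/4 = 300

900, 300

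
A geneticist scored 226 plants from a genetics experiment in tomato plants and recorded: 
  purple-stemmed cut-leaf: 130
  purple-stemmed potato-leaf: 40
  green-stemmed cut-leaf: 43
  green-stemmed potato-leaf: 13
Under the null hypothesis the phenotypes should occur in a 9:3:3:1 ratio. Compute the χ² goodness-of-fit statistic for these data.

0.297

The 9:3:3:1 ratio has 16 parts, so with N = 226 the expected counts are:
  purple-stemmed cut-leaf: 226 × 9/16 = 127.125
  purple-stemmed potato-leaf: 226 × 3/16 = 42.375
  green-stemmed cut-leaf: 226 × 3/16 = 42.375
  green-stemmed potato-leaf: 226 × 1/16 = 14.125
χ² = Σ (O − E)² / E
  purple-stemmed cut-leaf: (130 − 127.125)² / 127.125 = 0.0650
  purple-stemmed potato-leaf: (40 − 42.375)² / 42.375 = 0.1331
  green-stemmed cut-leaf: (43 − 42.375)² / 42.375 = 0.0092
  green-stemmed potato-leaf: (13 − 14.125)² / 14.125 = 0.0896
χ² = 0.0650 + 0.1331 + 0.0092 + 0.0896 = 0.2969 ≈ 0.297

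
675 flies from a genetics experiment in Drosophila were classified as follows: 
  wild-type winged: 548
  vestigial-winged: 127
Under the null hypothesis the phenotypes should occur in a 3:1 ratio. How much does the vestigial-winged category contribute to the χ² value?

10.329

Under the 3:1 hypothesis (Σ ratio = 4, N = 675):
  wild-type winged: 675 × 3/4 = 506.25
  vestigial-winged: 675 × 1/4 = 168.75
Contribution of vestigial-winged: (127 − 168.75)² / 168.75 = 10.3293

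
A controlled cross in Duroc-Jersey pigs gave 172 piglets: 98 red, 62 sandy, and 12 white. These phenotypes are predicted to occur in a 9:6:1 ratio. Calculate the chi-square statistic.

The 9:6:1 ratio has 16 parts, so with N = 172 the expected counts are:
  red: 172 × 9/16 = 96.75
  sandy: 172 × 6/16 = 64.5
  white: 172 × 1/16 = 10.75
χ² = Σ (O − E)² / E
  red: (98 − 96.75)² / 96.75 = 0.0161
  sandy: (62 − 64.5)² / 64.5 = 0.0969
  white: (12 − 10.75)² / 10.75 = 0.1453
χ² = 0.0161 + 0.0969 + 0.1453 = 0.2583 ≈ 0.258

0.258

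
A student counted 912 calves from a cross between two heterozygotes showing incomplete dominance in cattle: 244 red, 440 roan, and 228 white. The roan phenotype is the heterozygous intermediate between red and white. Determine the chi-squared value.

With incomplete dominance, a heterozygote × heterozygote cross gives a 1:2:1 phenotypic ratio.
The 1:2:1 ratio has 4 parts, so with N = 912 the expected counts are:
  red: 912 × 1/4 = 228
  roan: 912 × 2/4 = 456
  white: 912 × 1/4 = 228
χ² = Σ (O − E)² / E
  red: (244 − 228)² / 228 = 1.1228
  roan: (440 − 456)² / 456 = 0.5614
  white: (228 − 228)² / 228 = 0.0000
χ² = 1.1228 + 0.5614 + 0.0000 = 1.6842 ≈ 1.684

1.684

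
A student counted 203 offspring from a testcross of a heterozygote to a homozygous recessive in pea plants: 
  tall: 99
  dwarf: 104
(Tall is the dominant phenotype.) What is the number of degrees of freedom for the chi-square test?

A testcross of a heterozygote (Aa × aa) gives a 1:1 phenotypic ratio.
A goodness-of-fit test with 2 phenotype classes has df = 2 − 1 = 1.

1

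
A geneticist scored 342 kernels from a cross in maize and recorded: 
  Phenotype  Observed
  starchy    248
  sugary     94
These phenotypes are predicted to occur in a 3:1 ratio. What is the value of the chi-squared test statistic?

1.127

Expected counts for N = 342 under a 3:1 ratio (total parts = 4):
  starchy: 342 × 3/4 = 256.5
  sugary: 342 × 1/4 = 85.5
χ² = Σ (O − E)² / E
  starchy: (248 − 256.5)² / 256.5 = 0.2817
  sugary: (94 − 85.5)² / 85.5 = 0.8450
χ² = 0.2817 + 0.8450 = 1.1267 ≈ 1.127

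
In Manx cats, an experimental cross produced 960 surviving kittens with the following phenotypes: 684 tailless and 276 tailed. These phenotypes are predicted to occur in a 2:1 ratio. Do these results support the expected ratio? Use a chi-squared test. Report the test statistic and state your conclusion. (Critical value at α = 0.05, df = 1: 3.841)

Under the 2:1 hypothesis (Σ ratio = 3, N = 960):
  tailless: 960 × 2/3 = 640
  tailed: 960 × 1/3 = 320
χ² = Σ (O − E)² / E
  tailless: (684 − 640)² / 640 = 3.0250
  tailed: (276 − 320)² / 320 = 6.0500
χ² = 3.0250 + 6.0500 = 9.075
Degrees of freedom = 2 − 1 = 1; critical value at α = 0.05 is 3.841.
Since 9.075 > 3.841, we reject the null hypothesis — the data do not fit the 2:1 ratio.

9.075; not consistent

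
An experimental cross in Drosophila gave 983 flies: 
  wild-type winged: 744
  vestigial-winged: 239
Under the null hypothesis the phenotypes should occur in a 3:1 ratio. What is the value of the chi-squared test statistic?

Total ratio parts = 4. Expected numbers out of 983:
  wild-type winged: 983 × 3/4 = 737.25
  vestigial-winged: 983 × 1/4 = 245.75
χ² = Σ (O − E)² / E
  wild-type winged: (744 − 737.25)² / 737.25 = 0.0618
  vestigial-winged: (239 − 245.75)² / 245.75 = 0.1854
χ² = 0.0618 + 0.1854 = 0.2472 ≈ 0.247

0.247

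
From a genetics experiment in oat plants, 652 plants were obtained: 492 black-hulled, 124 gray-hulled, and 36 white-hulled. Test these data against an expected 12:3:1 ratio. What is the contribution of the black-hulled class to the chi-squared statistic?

0.018

Expected counts for N = 652 under a 12:3:1 ratio (total parts = 16):
  black-hulled: 652 × 12/16 = 489
  gray-hulled: 652 × 3/16 = 122.25
  white-hulled: 652 × 1/16 = 40.75
Contribution of black-hulled: (492 − 489)² / 489 = 0.0184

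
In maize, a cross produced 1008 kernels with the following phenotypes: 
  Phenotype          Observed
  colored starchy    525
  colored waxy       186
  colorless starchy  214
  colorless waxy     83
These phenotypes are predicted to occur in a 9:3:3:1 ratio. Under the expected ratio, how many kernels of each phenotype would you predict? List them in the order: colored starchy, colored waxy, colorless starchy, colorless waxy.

Total ratio parts = 16. Expected numbers out of 1008:
  colored starchy: 1008 × 9/16 = 567
  colored waxy: 1008 × 3/16 = 189
  colorless starchy: 1008 × 3/16 = 189
  colorless waxy: 1008 × 1/16 = 63

567, 189, 189, 63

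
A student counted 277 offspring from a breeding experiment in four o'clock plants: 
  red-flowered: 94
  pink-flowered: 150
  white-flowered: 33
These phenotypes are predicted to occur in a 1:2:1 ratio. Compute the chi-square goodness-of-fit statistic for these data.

Total ratio parts = 4. Expected numbers out of 277:
  red-flowered: 277 × 1/4 = 69.25
  pink-flowered: 277 × 2/4 = 138.5
  white-flowered: 277 × 1/4 = 69.25
χ² = Σ (O − E)² / E
  red-flowered: (94 − 69.25)² / 69.25 = 8.8457
  pink-flowered: (150 − 138.5)² / 138.5 = 0.9549
  white-flowered: (33 − 69.25)² / 69.25 = 18.9756
χ² = 8.8457 + 0.9549 + 18.9756 = 28.7762 ≈ 28.776

28.776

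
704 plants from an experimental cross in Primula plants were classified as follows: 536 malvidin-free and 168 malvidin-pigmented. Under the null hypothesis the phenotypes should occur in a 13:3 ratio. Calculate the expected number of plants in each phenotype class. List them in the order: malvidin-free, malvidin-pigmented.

Total ratio parts = 16. Expected numbers out of 704:
  malvidin-free: 704 × 13/16 = 572
  malvidin-pigmented: 704 × 3/16 = 132

572, 132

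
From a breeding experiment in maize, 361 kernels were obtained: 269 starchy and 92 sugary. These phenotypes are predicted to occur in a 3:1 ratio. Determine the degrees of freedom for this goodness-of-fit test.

A goodness-of-fit test with 2 phenotype classes has df = 2 − 1 = 1.

1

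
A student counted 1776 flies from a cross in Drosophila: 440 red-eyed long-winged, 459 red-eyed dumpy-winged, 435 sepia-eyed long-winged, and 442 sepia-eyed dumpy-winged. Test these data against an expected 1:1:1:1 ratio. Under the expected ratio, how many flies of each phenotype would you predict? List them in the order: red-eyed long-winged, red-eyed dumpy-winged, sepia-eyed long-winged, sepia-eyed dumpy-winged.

444, 444, 444, 444

The 1:1:1:1 ratio has 4 parts, so with N = 1776 the expected counts are:
  red-eyed long-winged: 1776 × 1/4 = 444
  red-eyed dumpy-winged: 1776 × 1/4 = 444
  sepia-eyed long-winged: 1776 × 1/4 = 444
  sepia-eyed dumpy-winged: 1776 × 1/4 = 444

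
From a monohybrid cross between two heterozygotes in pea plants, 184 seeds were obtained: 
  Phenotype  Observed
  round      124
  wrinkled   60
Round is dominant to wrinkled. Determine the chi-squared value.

For a monohybrid cross between heterozygotes with complete dominance, the expected phenotypic ratio is 3:1.
Under the 3:1 hypothesis (Σ ratio = 4, N = 184):
  round: 184 × 3/4 = 138
  wrinkled: 184 × 1/4 = 46
χ² = Σ (O − E)² / E
  round: (124 − 138)² / 138 = 1.4203
  wrinkled: (60 − 46)² / 46 = 4.2609
χ² = 1.4203 + 4.2609 = 5.6812 ≈ 5.681

5.681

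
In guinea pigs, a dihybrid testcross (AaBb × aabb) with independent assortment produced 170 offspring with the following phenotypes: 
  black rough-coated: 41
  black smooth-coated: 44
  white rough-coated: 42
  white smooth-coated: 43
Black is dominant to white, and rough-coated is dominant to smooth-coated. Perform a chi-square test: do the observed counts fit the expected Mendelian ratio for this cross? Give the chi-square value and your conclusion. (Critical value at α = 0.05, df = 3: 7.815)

A dihybrid testcross with independent assortment gives a 1:1:1:1 ratio.
Total ratio parts = 4. Expected numbers out of 170:
  black rough-coated: 170 × 1/4 = 42.5
  black smooth-coated: 170 × 1/4 = 42.5
  white rough-coated: 170 × 1/4 = 42.5
  white smooth-coated: 170 × 1/4 = 42.5
χ² = Σ (O − E)² / E
  black rough-coated: (41 − 42.5)² / 42.5 = 0.0529
  black smooth-coated: (44 − 42.5)² / 42.5 = 0.0529
  white rough-coated: (42 − 42.5)² / 42.5 = 0.0059
  white smooth-coated: (43 − 42.5)² / 42.5 = 0.0059
χ² = 0.0529 + 0.0529 + 0.0059 + 0.0059 = 0.1176 ≈ 0.118
Degrees of freedom = 4 − 1 = 3; critical value at α = 0.05 is 7.815.
Since 0.118 < 7.815, we fail to reject the null hypothesis — the data are consistent with the 1:1:1:1 ratio.

0.118; consistent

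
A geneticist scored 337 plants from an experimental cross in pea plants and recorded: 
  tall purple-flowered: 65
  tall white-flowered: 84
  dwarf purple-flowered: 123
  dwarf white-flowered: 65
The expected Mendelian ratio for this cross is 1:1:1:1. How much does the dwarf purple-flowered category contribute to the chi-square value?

17.823

Total ratio parts = 4. Expected numbers out of 337:
  tall purple-flowered: 337 × 1/4 = 84.25
  tall white-flowered: 337 × 1/4 = 84.25
  dwarf purple-flowered: 337 × 1/4 = 84.25
  dwarf white-flowered: 337 × 1/4 = 84.25
Contribution of dwarf purple-flowered: (123 − 84.25)² / 84.25 = 17.8227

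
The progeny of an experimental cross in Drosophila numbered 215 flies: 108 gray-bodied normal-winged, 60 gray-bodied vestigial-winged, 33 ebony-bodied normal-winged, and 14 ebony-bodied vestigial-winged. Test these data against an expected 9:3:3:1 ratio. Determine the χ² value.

12.349

Total ratio parts = 16. Expected numbers out of 215:
  gray-bodied normal-winged: 215 × 9/16 = 120.9375
  gray-bodied vestigial-winged: 215 × 3/16 = 40.3125
  ebony-bodied normal-winged: 215 × 3/16 = 40.3125
  ebony-bodied vestigial-winged: 215 × 1/16 = 13.4375
χ² = Σ (O − E)² / E
  gray-bodied normal-winged: (108 − 120.9375)² / 120.9375 = 1.3840
  gray-bodied vestigial-winged: (60 − 40.3125)² / 40.3125 = 9.6148
  ebony-bodied normal-winged: (33 − 40.3125)² / 40.3125 = 1.3265
  ebony-bodied vestigial-winged: (14 − 13.4375)² / 13.4375 = 0.0235
χ² = 1.3840 + 9.6148 + 1.3265 + 0.0235 = 12.3488 ≈ 12.349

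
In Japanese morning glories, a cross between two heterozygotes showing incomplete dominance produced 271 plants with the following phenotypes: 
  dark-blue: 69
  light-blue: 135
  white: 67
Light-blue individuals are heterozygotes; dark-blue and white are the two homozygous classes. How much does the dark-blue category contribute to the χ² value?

0.023

With incomplete dominance, a heterozygote × heterozygote cross gives a 1:2:1 phenotypic ratio.
The 1:2:1 ratio has 4 parts, so with N = 271 the expected counts are:
  dark-blue: 271 × 1/4 = 67.75
  light-blue: 271 × 2/4 = 135.5
  white: 271 × 1/4 = 67.75
Contribution of dark-blue: (69 − 67.75)² / 67.75 = 0.0231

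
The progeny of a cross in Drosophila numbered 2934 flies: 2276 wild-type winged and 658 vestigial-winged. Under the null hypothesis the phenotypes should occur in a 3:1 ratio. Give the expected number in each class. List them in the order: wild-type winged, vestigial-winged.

2200.5, 733.5

The 3:1 ratio has 4 parts, so with N = 2934 the expected counts are:
  wild-type winged: 2934 × 3/4 = 2200.5
  vestigial-winged: 2934 × 1/4 = 733.5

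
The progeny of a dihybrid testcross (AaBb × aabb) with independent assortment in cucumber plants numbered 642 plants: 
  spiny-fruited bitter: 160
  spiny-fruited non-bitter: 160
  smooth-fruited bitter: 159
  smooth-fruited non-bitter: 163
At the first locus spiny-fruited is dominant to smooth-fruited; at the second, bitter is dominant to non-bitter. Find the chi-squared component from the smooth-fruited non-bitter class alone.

0.039

A dihybrid testcross with independent assortment gives a 1:1:1:1 ratio.
Total ratio parts = 4. Expected numbers out of 642:
  spiny-fruited bitter: 642 × 1/4 = 160.5
  spiny-fruited non-bitter: 642 × 1/4 = 160.5
  smooth-fruited bitter: 642 × 1/4 = 160.5
  smooth-fruited non-bitter: 642 × 1/4 = 160.5
Contribution of smooth-fruited non-bitter: (163 − 160.5)² / 160.5 = 0.0389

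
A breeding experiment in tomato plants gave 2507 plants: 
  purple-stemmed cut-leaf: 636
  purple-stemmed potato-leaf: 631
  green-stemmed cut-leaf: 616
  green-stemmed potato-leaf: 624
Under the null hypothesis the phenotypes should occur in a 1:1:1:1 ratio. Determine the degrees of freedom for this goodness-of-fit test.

3

A goodness-of-fit test with 4 phenotype classes has df = 4 − 1 = 3.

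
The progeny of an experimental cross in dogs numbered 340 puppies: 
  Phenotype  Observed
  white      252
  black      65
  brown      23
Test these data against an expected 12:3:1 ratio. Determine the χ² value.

The 12:3:1 ratio has 16 parts, so with N = 340 the expected counts are:
  white: 340 × 12/16 = 255
  black: 340 × 3/16 = 63.75
  brown: 340 × 1/16 = 21.25
χ² = Σ (O − E)² / E
  white: (252 − 255)² / 255 = 0.0353
  black: (65 − 63.75)² / 63.75 = 0.0245
  brown: (23 − 21.25)² / 21.25 = 0.1441
χ² = 0.0353 + 0.0245 + 0.1441 = 0.2039 ≈ 0.204

0.204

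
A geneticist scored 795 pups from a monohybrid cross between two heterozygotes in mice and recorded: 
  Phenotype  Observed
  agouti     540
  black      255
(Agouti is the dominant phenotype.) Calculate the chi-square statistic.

For a monohybrid cross between heterozygotes with complete dominance, the expected phenotypic ratio is 3:1.
Under the 3:1 hypothesis (Σ ratio = 4, N = 795):
  agouti: 795 × 3/4 = 596.25
  black: 795 × 1/4 = 198.75
χ² = Σ (O − E)² / E
  agouti: (540 − 596.25)² / 596.25 = 5.3066
  black: (255 − 198.75)² / 198.75 = 15.9198
χ² = 5.3066 + 15.9198 = 21.2264 ≈ 21.226

21.226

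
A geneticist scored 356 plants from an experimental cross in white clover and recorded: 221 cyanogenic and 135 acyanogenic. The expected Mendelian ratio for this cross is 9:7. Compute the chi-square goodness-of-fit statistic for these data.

Expected counts for N = 356 under a 9:7 ratio (total parts = 16):
  cyanogenic: 356 × 9/16 = 200.25
  acyanogenic: 356 × 7/16 = 155.75
χ² = Σ (O − E)² / E
  cyanogenic: (221 − 200.25)² / 200.25 = 2.1501
  acyanogenic: (135 − 155.75)² / 155.75 = 2.7644
χ² = 2.1501 + 2.7644 = 4.9145 ≈ 4.915

4.915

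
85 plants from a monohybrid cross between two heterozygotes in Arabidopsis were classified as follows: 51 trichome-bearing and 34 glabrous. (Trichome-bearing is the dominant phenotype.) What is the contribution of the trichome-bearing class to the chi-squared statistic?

For a monohybrid cross between heterozygotes with complete dominance, the expected phenotypic ratio is 3:1.
Total ratio parts = 4. Expected numbers out of 85:
  trichome-bearing: 85 × 3/4 = 63.75
  glabrous: 85 × 1/4 = 21.25
Contribution of trichome-bearing: (51 − 63.75)² / 63.75 = 2.5500

2.550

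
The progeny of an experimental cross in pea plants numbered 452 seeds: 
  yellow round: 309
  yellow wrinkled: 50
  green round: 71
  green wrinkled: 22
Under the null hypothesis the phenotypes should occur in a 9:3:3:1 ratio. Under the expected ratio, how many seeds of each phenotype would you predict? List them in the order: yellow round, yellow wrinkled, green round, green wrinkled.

Under the 9:3:3:1 hypothesis (Σ ratio = 16, N = 452):
  yellow round: 452 × 9/16 = 254.25
  yellow wrinkled: 452 × 3/16 = 84.75
  green round: 452 × 3/16 = 84.75
  green wrinkled: 452 × 1/16 = 28.25

254.25, 84.75, 84.75, 28.25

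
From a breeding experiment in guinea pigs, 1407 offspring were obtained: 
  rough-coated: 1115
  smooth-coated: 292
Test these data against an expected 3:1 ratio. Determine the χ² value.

13.533

Total ratio parts = 4. Expected numbers out of 1407:
  rough-coated: 1407 × 3/4 = 1055.25
  smooth-coated: 1407 × 1/4 = 351.75
χ² = Σ (O − E)² / E
  rough-coated: (1115 − 1055.25)² / 1055.25 = 3.3831
  smooth-coated: (292 − 351.75)² / 351.75 = 10.1494
χ² = 3.3831 + 10.1494 = 13.5325 ≈ 13.533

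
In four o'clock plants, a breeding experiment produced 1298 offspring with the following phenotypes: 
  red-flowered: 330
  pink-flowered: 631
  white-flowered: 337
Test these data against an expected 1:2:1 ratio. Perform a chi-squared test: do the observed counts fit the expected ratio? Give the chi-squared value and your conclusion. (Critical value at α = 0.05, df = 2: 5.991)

1.074; consistent

Expected counts for N = 1298 under a 1:2:1 ratio (total parts = 4):
  red-flowered: 1298 × 1/4 = 324.5
  pink-flowered: 1298 × 2/4 = 649
  white-flowered: 1298 × 1/4 = 324.5
χ² = Σ (O − E)² / E
  red-flowered: (330 − 324.5)² / 324.5 = 0.0932
  pink-flowered: (631 − 649)² / 649 = 0.4992
  white-flowered: (337 − 324.5)² / 324.5 = 0.4815
χ² = 0.0932 + 0.4992 + 0.4815 = 1.0739 ≈ 1.074
Degrees of freedom = 3 − 1 = 2; critical value at α = 0.05 is 5.991.
Since 1.074 < 5.991, we fail to reject the null hypothesis — the data are consistent with the 1:2:1 ratio.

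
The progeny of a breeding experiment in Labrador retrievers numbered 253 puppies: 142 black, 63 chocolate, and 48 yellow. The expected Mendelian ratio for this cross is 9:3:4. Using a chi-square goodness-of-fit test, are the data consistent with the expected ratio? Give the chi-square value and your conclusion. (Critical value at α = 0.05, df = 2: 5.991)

8.783; not consistent

Total ratio parts = 16. Expected numbers out of 253:
  black: 253 × 9/16 = 142.3125
  chocolate: 253 × 3/16 = 47.4375
  yellow: 253 × 4/16 = 63.25
χ² = Σ (O − E)² / E
  black: (142 − 142.3125)² / 142.3125 = 0.0007
  chocolate: (63 − 47.4375)² / 47.4375 = 5.1055
  yellow: (48 − 63.25)² / 63.25 = 3.6769
χ² = 0.0007 + 5.1055 + 3.6769 = 8.7831 ≈ 8.783
Degrees of freedom = 3 − 1 = 2; critical value at α = 0.05 is 5.991.
Since 8.783 > 5.991, we reject the null hypothesis — the data do not fit the 9:3:4 ratio.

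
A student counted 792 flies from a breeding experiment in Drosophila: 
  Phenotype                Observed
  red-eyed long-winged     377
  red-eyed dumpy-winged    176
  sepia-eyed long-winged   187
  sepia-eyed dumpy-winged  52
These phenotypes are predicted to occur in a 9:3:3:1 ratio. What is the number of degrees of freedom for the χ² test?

A goodness-of-fit test with 4 phenotype classes has df = 4 − 1 = 3.

3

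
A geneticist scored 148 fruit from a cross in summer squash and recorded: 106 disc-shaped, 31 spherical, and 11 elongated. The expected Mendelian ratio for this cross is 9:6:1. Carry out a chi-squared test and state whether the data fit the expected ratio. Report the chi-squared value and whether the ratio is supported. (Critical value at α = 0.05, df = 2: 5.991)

Under the 9:6:1 hypothesis (Σ ratio = 16, N = 148):
  disc-shaped: 148 × 9/16 = 83.25
  spherical: 148 × 6/16 = 55.5
  elongated: 148 × 1/16 = 9.25
χ² = Σ (O − E)² / E
  disc-shaped: (106 − 83.25)² / 83.25 = 6.2170
  spherical: (31 − 55.5)² / 55.5 = 10.8153
  elongated: (11 − 9.25)² / 9.25 = 0.3311
χ² = 6.2170 + 10.8153 + 0.3311 = 17.3634 ≈ 17.363
Degrees of freedom = 3 − 1 = 2; critical value at α = 0.05 is 5.991.
Since 17.363 > 5.991, we reject the null hypothesis — the data do not fit the 9:6:1 ratio.

17.363; not consistent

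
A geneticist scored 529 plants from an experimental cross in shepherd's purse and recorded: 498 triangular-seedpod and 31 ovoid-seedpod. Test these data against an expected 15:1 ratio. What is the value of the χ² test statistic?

0.137

Total ratio parts = 16. Expected numbers out of 529:
  triangular-seedpod: 529 × 15/16 = 495.9375
  ovoid-seedpod: 529 × 1/16 = 33.0625
χ² = Σ (O − E)² / E
  triangular-seedpod: (498 − 495.9375)² / 495.9375 = 0.0086
  ovoid-seedpod: (31 − 33.0625)² / 33.0625 = 0.1287
χ² = 0.0086 + 0.1287 = 0.1373 ≈ 0.137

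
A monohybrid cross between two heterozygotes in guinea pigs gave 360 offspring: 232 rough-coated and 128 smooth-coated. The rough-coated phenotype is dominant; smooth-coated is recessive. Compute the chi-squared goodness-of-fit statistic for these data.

For a monohybrid cross between heterozygotes with complete dominance, the expected phenotypic ratio is 3:1.
Expected counts for N = 360 under a 3:1 ratio (total parts = 4):
  rough-coated: 360 × 3/4 = 270
  smooth-coated: 360 × 1/4 = 90
χ² = Σ (O − E)² / E
  rough-coated: (232 − 270)² / 270 = 5.3481
  smooth-coated: (128 − 90)² / 90 = 16.0444
χ² = 5.3481 + 16.0444 = 21.3925 ≈ 21.393

21.393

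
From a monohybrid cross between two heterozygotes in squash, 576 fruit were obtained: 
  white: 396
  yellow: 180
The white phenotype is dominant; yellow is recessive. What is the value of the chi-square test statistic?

12.000

For a monohybrid cross between heterozygotes with complete dominance, the expected phenotypic ratio is 3:1.
The 3:1 ratio has 4 parts, so with N = 576 the expected counts are:
  white: 576 × 3/4 = 432
  yellow: 576 × 1/4 = 144
χ² = Σ (O − E)² / E
  white: (396 − 432)² / 432 = 3.0000
  yellow: (180 − 144)² / 144 = 9.0000
χ² = 3.0000 + 9.0000 = 12.000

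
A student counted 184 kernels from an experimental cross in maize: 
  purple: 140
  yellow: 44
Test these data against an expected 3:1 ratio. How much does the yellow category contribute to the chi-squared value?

0.087

Expected counts for N = 184 under a 3:1 ratio (total parts = 4):
  purple: 184 × 3/4 = 138
  yellow: 184 × 1/4 = 46
Contribution of yellow: (44 − 46)² / 46 = 0.0870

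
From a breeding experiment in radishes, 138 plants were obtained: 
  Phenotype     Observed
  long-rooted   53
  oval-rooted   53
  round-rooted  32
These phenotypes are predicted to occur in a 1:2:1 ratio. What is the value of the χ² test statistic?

Under the 1:2:1 hypothesis (Σ ratio = 4, N = 138):
  long-rooted: 138 × 1/4 = 34.5
  oval-rooted: 138 × 2/4 = 69
  round-rooted: 138 × 1/4 = 34.5
χ² = Σ (O − E)² / E
  long-rooted: (53 − 34.5)² / 34.5 = 9.9203
  oval-rooted: (53 − 69)² / 69 = 3.7101
  round-rooted: (32 − 34.5)² / 34.5 = 0.1812
χ² = 9.9203 + 3.7101 + 0.1812 = 13.8116 ≈ 13.812

13.812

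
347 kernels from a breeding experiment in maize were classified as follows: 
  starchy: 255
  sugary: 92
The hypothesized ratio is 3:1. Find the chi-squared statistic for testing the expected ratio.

The 3:1 ratio has 4 parts, so with N = 347 the expected counts are:
  starchy: 347 × 3/4 = 260.25
  sugary: 347 × 1/4 = 86.75
χ² = Σ (O − E)² / E
  starchy: (255 − 260.25)² / 260.25 = 0.1059
  sugary: (92 − 86.75)² / 86.75 = 0.3177
χ² = 0.1059 + 0.3177 = 0.4236 ≈ 0.424

0.424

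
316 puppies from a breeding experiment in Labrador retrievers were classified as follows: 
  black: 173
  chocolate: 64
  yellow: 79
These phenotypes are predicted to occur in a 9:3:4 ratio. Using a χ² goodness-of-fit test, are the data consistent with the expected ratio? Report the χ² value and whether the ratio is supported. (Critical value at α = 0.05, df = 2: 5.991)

Under the 9:3:4 hypothesis (Σ ratio = 16, N = 316):
  black: 316 × 9/16 = 177.75
  chocolate: 316 × 3/16 = 59.25
  yellow: 316 × 4/16 = 79
χ² = Σ (O − E)² / E
  black: (173 − 177.75)² / 177.75 = 0.1269
  chocolate: (64 − 59.25)² / 59.25 = 0.3808
  yellow: (79 − 79)² / 79 = 0.0000
χ² = 0.1269 + 0.3808 + 0.0000 = 0.5077 ≈ 0.508
Degrees of freedom = 3 − 1 = 2; critical value at α = 0.05 is 5.991.
Since 0.508 < 5.991, we fail to reject the null hypothesis — the data are consistent with the 9:3:4 ratio.

0.508; consistent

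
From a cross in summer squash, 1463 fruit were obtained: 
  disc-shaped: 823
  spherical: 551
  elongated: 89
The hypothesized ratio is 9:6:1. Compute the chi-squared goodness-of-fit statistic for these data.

0.075

Under the 9:6:1 hypothesis (Σ ratio = 16, N = 1463):
  disc-shaped: 1463 × 9/16 = 822.9375
  spherical: 1463 × 6/16 = 548.625
  elongated: 1463 × 1/16 = 91.4375
χ² = Σ (O − E)² / E
  disc-shaped: (823 − 822.9375)² / 822.9375 = 0.0000
  spherical: (551 − 548.625)² / 548.625 = 0.0103
  elongated: (89 − 91.4375)² / 91.4375 = 0.0650
χ² = 0.0000 + 0.0103 + 0.0650 = 0.0753 ≈ 0.075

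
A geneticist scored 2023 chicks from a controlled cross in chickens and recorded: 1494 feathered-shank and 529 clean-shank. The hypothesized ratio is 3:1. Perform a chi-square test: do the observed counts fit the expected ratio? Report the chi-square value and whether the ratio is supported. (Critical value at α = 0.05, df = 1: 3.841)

The 3:1 ratio has 4 parts, so with N = 2023 the expected counts are:
  feathered-shank: 2023 × 3/4 = 1517.25
  clean-shank: 2023 × 1/4 = 505.75
χ² = Σ (O − E)² / E
  feathered-shank: (1494 − 1517.25)² / 1517.25 = 0.3563
  clean-shank: (529 − 505.75)² / 505.75 = 1.0688
χ² = 0.3563 + 1.0688 = 1.4251 ≈ 1.425
Degrees of freedom = 2 − 1 = 1; critical value at α = 0.05 is 3.841.
Since 1.425 < 3.841, we fail to reject the null hypothesis — the data are consistent with the 3:1 ratio.

1.425; consistent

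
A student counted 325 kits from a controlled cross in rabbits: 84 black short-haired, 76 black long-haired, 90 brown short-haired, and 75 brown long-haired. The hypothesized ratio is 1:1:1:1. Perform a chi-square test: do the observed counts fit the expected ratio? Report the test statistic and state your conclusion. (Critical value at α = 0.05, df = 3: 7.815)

The 1:1:1:1 ratio has 4 parts, so with N = 325 the expected counts are:
  black short-haired: 325 × 1/4 = 81.25
  black long-haired: 325 × 1/4 = 81.25
  brown short-haired: 325 × 1/4 = 81.25
  brown long-haired: 325 × 1/4 = 81.25
χ² = Σ (O − E)² / E
  black short-haired: (84 − 81.25)² / 81.25 = 0.0931
  black long-haired: (76 − 81.25)² / 81.25 = 0.3392
  brown short-haired: (90 − 81.25)² / 81.25 = 0.9423
  brown long-haired: (75 − 81.25)² / 81.25 = 0.4808
χ² = 0.0931 + 0.3392 + 0.9423 + 0.4808 = 1.8554 ≈ 1.855
Degrees of freedom = 4 − 1 = 3; critical value at α = 0.05 is 7.815.
Since 1.855 < 7.815, we fail to reject the null hypothesis — the data are consistent with the 1:1:1:1 ratio.

1.855; consistent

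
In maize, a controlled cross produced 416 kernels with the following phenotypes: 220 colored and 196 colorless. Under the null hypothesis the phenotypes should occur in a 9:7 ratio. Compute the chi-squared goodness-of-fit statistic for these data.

1.915

The 9:7 ratio has 16 parts, so with N = 416 the expected counts are:
  colored: 416 × 9/16 = 234
  colorless: 416 × 7/16 = 182
χ² = Σ (O − E)² / E
  colored: (220 − 234)² / 234 = 0.8376
  colorless: (196 − 182)² / 182 = 1.0769
χ² = 0.8376 + 1.0769 = 1.9145 ≈ 1.915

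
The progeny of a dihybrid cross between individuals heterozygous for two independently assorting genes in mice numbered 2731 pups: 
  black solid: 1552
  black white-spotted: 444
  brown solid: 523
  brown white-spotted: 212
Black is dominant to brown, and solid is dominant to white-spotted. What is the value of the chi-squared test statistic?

19.442

A dihybrid F₂ with independent assortment and complete dominance at both loci gives a 9:3:3:1 phenotypic ratio.
The 9:3:3:1 ratio has 16 parts, so with N = 2731 the expected counts are:
  black solid: 2731 × 9/16 = 1536.1875
  black white-spotted: 2731 × 3/16 = 512.0625
  brown solid: 2731 × 3/16 = 512.0625
  brown white-spotted: 2731 × 1/16 = 170.6875
χ² = Σ (O − E)² / E
  black solid: (1552 − 1536.1875)² / 1536.1875 = 0.1628
  black white-spotted: (444 − 512.0625)² / 512.0625 = 9.0468
  brown solid: (523 − 512.0625)² / 512.0625 = 0.2336
  brown white-spotted: (212 − 170.6875)² / 170.6875 = 9.9991
χ² = 0.1628 + 9.0468 + 0.2336 + 9.9991 = 19.4423 ≈ 19.442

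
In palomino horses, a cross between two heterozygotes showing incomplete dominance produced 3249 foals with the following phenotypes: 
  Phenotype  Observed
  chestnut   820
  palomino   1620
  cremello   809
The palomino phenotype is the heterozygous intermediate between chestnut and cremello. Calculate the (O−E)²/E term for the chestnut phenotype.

With incomplete dominance, a heterozygote × heterozygote cross gives a 1:2:1 phenotypic ratio.
Total ratio parts = 4. Expected numbers out of 3249:
  chestnut: 3249 × 1/4 = 812.25
  palomino: 3249 × 2/4 = 1624.5
  cremello: 3249 × 1/4 = 812.25
Contribution of chestnut: (820 − 812.25)² / 812.25 = 0.0739

0.074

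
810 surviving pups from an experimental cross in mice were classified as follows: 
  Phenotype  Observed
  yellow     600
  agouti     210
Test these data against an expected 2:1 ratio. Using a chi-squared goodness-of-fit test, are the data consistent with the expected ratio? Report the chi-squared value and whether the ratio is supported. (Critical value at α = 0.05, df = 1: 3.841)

Expected counts for N = 810 under a 2:1 ratio (total parts = 3):
  yellow: 810 × 2/3 = 540
  agouti: 810 × 1/3 = 270
χ² = Σ (O − E)² / E
  yellow: (600 − 540)² / 540 = 6.6667
  agouti: (210 − 270)² / 270 = 13.3333
χ² = 6.6667 + 13.3333 = 20.000
Degrees of freedom = 2 − 1 = 1; critical value at α = 0.05 is 3.841.
Since 20.000 > 3.841, we reject the null hypothesis — the data do not fit the 2:1 ratio.

20.000; not consistent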